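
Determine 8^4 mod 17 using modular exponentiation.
8^{4} = 4096 ≡ 16 (mod 17)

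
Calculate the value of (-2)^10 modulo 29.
By repeated squaring (mod 29): (-2)^{1}≡27, (-2)^{2}≡4, (-2)^{4}≡16, (-2)^{8}≡24. Then (-2)^{10} = (-2)^{8+2} ≡ 24 × 4 ≡ 9 (mod 29)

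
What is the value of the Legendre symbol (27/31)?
(27/31) = 27^{15} mod 31 = -1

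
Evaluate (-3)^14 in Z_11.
Using Fermat: (-3)^{10} ≡ 1 (mod 11). 14 ≡ 4 (mod 10). So (-3)^{14} ≡ (-3)^{4} ≡ 4 (mod 11)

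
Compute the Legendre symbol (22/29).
(22/29) = 22^{14} mod 29 = 1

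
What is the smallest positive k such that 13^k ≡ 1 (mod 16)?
Powers of 13 mod 16: 13^1≡13, 13^2≡9, 13^3≡5, 13^4≡1. ord_16(13) = 4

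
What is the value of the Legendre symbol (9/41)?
(9/41) = 9^{20} mod 41 = 1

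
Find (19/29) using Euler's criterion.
(19/29) = 19^{14} mod 29 = -1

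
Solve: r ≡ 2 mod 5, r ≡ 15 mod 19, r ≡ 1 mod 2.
M = 5 × 19 × 2 = 190. M₁ = 38, y₁ ≡ 2 mod 5. M₂ = 10, y₂ ≡ 2 mod 19. M₃ = 95, y₃ ≡ 1 mod 2. r = 2×38×2 + 15×10×2 + 1×95×1 ≡ 167 mod 190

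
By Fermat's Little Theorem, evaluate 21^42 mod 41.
By Fermat: 21^{40} ≡ 1 (mod 41). So 21^{42} = 21^{40} · 21^{2} ≡ 21^{2} ≡ 31 (mod 41)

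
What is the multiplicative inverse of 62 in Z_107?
Since 107 is prime, by Fermat 62^(-1) ≡ 62^{105} ≡ 19 mod 107. Verify: 62 × 19 = 1178 ≡ 1 mod 107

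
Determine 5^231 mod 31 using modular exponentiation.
Using Fermat: 5^{30} ≡ 1 mod 31. 231 ≡ 21 mod 30. So 5^{231} ≡ 5^{21} ≡ 1 mod 31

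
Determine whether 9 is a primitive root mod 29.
9^{14} ≡ 1 mod 29 and 14 < 28, so ord_29(9) = 14 ≠ 28 and 9 is not a primitive root.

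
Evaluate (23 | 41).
(23/41) = 23^{20} mod 41 = 1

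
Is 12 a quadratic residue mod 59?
By Euler's criterion: 12^{29} ≡ 1 mod 59. Since this equals 1, 12 is a QR.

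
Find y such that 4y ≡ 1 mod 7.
Since 7 is prime, by Fermat 4^(-1) ≡ 4^{5} ≡ 2 mod 7. Verify: 4 × 2 = 8 ≡ 1 mod 7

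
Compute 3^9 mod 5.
Using Fermat: 3^{4} ≡ 1 (mod 5). 9 ≡ 1 (mod 4). So 3^{9} ≡ 3^{1} ≡ 3 (mod 5)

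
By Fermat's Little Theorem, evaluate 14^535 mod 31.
By Fermat: 14^{30} ≡ 1 mod 31. 535 ≡ 25 mod 30. So 14^{535} ≡ 14^{25} ≡ 25 mod 31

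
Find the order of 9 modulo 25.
Powers of 9 mod 25: 9^1≡9, 9^2≡6, 9^3≡4, 9^4≡11, 9^5≡24, 9^6≡16, 9^7≡19, 9^8≡21, 9^9≡14, 9^10≡1. ord_25(9) = 10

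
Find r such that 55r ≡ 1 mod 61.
Since 61 is prime, by Fermat 55^(-1) ≡ 55^{59} ≡ 10 mod 61. Verify: 55 × 10 = 550 ≡ 1 mod 61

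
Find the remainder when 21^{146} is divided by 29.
By Fermat: 21^{28} ≡ 1 (mod 29). 146 = 5×28 + 6. So 21^{146} ≡ 21^{6} ≡ 13 (mod 29)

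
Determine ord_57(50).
Powers of 50 mod 57: 50^1≡50, 50^2≡49, 50^3≡56, 50^4≡7, 50^5≡8, 50^6≡1. So the order of 50 is 6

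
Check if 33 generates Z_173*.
33^{86} ≡ 1 (mod 173) and 86 < 172, so ord_173(33) = 86 ≠ 172 and 33 is not a primitive root.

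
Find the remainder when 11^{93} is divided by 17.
By Fermat: 11^{16} ≡ 1 mod 17. 93 = 5×16 + 13. So 11^{93} ≡ 11^{13} ≡ 7 mod 17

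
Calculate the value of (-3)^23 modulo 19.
Using Fermat: (-3)^{18} ≡ 1 mod 19. 23 ≡ 5 mod 18. So (-3)^{23} ≡ (-3)^{5} ≡ 4 mod 19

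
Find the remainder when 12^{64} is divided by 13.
By Fermat: 12^{12} ≡ 1 (mod 13). 64 = 5×12 + 4. So 12^{64} ≡ 12^{4} ≡ 1 (mod 13)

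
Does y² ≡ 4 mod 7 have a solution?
By Euler's criterion: 4^{3} ≡ 1 mod 7. Since this equals 1, 4 is a QR.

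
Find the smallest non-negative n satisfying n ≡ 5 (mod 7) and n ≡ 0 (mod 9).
M = 7 × 9 = 63. M₁ = 9, y₁ ≡ 4 (mod 7). M₂ = 7, y₂ ≡ 4 (mod 9). n = 5×9×4 + 0×7×4 ≡ 54 (mod 63)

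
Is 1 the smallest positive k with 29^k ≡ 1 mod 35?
Powers of 29 mod 35: 29^1≡29, 29^2≡1. 29^1≡29≢1, so ord ≠ 1. No, the actual order is 2.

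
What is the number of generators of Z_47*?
A prime p has φ(p-1) primitive roots; here φ(46) = 22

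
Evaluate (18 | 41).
(18/41) = 18^{20} mod 41 = 1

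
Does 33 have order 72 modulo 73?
ord_73(33) divides 72. For each prime q|72: 33^{36}≡72, 33^{24}≡8, none ≡ 1. So 33 has order 72 and is a primitive root mod 73.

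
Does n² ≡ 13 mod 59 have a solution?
By Euler's criterion: 13^{29} ≡ 58 mod 59. Since this equals -1 (≡ 58), 13 is not a QR.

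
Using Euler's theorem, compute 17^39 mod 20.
By Euler: 17^{8} ≡ 1 (mod 20) since gcd(17, 20) = 1. 39 = 4×8 + 7. So 17^{39} ≡ 17^{7} ≡ 13 (mod 20)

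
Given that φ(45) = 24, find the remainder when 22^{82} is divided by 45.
By Euler: 22^{24} ≡ 1 mod 45 since gcd(22, 45) = 1. 82 = 3×24 + 10. So 22^{82} ≡ 22^{10} ≡ 4 mod 45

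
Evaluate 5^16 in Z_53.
By repeated squaring mod 53: 5^{1}≡5, 5^{2}≡25, 5^{4}≡42, 5^{8}≡15, 5^{16}≡13. So 5^{16} ≡ 13 mod 53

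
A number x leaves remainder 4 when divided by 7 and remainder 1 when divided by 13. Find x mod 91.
M = 7 × 13 = 91. M₁ = 13, y₁ ≡ 6 mod 7. M₂ = 7, y₂ ≡ 2 mod 13. x = 4×13×6 + 1×7×2 ≡ 53 mod 91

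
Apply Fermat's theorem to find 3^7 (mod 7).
By Fermat: 3^{6} ≡ 1 (mod 7). So 3^{7} = 3^{6} · 3^{1} ≡ 3^{1} ≡ 3 (mod 7)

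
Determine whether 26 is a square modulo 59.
By Euler's criterion: 26^{29} ≡ 1 (mod 59). Since this equals 1, 26 is a QR.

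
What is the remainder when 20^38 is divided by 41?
By repeated squaring mod 41: 20^{1}≡20, 20^{2}≡31, 20^{4}≡18, 20^{8}≡37, 20^{16}≡16, 20^{32}≡10. Then 20^{38} = 20^{32+4+2} ≡ 10 × 18 × 31 ≡ 4 mod 41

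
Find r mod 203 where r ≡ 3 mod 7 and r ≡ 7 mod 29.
M = 7 × 29 = 203. M₁ = 29, y₁ ≡ 1 mod 7. M₂ = 7, y₂ ≡ 25 mod 29. r = 3×29×1 + 7×7×25 ≡ 94 mod 203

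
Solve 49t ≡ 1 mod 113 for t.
Since 113 is prime, by Fermat 49^(-1) ≡ 49^{111} ≡ 30 mod 113. Verify: 49 × 30 = 1470 ≡ 1 mod 113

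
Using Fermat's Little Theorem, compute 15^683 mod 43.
By Fermat: 15^{42} ≡ 1 (mod 43). 683 ≡ 11 (mod 42). So 15^{683} ≡ 15^{11} ≡ 31 (mod 43)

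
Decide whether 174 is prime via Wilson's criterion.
(173)! mod 174 = 0. Since 0 ≢ -1 mod 174, 174 is not prime.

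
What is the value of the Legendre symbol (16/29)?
(16/29) = 16^{14} mod 29 = 1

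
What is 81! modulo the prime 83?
(82)! = (81)! × (82) ≡ -1 (mod 83). So (81)! ≡ -1 × (82)^(-1) ≡ (-1)×(-1) = 1 (mod 83)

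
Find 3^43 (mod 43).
Using Fermat: 3^{42} ≡ 1 (mod 43). 43 ≡ 1 (mod 42). So 3^{43} ≡ 3^{1} ≡ 3 (mod 43)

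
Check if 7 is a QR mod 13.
By Euler's criterion: 7^{6} ≡ 12 (mod 13). Since this equals -1 (≡ 12), 7 is not a QR.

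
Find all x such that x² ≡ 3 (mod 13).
The square roots of 3 mod 13 are 9 and 4. Verify: 9² = 81 ≡ 3 (mod 13)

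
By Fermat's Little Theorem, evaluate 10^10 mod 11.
By Fermat's Little Theorem, 10^{10} ≡ 1 (mod 11) since 11 is prime and gcd(10, 11) = 1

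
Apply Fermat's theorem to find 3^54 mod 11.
By Fermat: 3^{10} ≡ 1 mod 11. 54 = 5×10 + 4. So 3^{54} ≡ 3^{4} ≡ 4 mod 11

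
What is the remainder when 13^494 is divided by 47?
Using Fermat: 13^{46} ≡ 1 mod 47. 494 ≡ 34 mod 46. So 13^{494} ≡ 13^{34} ≡ 21 mod 47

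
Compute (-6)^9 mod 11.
By repeated squaring (mod 11): (-6)^{1}≡5, (-6)^{2}≡3, (-6)^{4}≡9, (-6)^{8}≡4. Then (-6)^{9} = (-6)^{8+1} ≡ 4 × 5 ≡ 9 (mod 11)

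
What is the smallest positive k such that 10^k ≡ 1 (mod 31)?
Powers of 10 mod 31: 10^1≡10, 10^2≡7, 10^3≡8, 10^4≡18, 10^5≡25, 10^6≡2, 10^7≡20, 10^8≡14, 10^9≡16, 10^10≡5, 10^11≡19, 10^12≡4, 10^13≡9, 10^14≡28, 10^15≡1. Order = 15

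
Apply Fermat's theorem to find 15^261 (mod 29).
By Fermat: 15^{28} ≡ 1 (mod 29). 261 ≡ 9 (mod 28). So 15^{261} ≡ 15^{9} ≡ 26 (mod 29)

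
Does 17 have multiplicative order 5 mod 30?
Powers of 17 mod 30: 17^1≡17, 17^2≡19, 17^3≡23, 17^4≡1. Already 17^4≡1, so the order is 4 < 5. No, the actual order is 4.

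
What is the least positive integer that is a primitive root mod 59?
g = 2. Powers: [2, 4, 8, 16, 32, 5, 10, 20, 40, 21, ...] generates all 58 non-zero residues.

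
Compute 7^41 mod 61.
By repeated squaring (mod 61): 7^{1}≡7, 7^{2}≡49, 7^{4}≡22, 7^{8}≡57, 7^{16}≡16, 7^{32}≡12. Then 7^{41} = 7^{32+8+1} ≡ 12 × 57 × 7 ≡ 30 (mod 61)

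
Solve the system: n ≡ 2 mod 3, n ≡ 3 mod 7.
M = 3 × 7 = 21. M₁ = 7, y₁ ≡ 1 mod 3. M₂ = 3, y₂ ≡ 5 mod 7. n = 2×7×1 + 3×3×5 ≡ 17 mod 21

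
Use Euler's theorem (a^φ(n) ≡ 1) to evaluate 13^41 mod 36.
By Euler: 13^{12} ≡ 1 (mod 36) since gcd(13, 36) = 1. 41 = 3×12 + 5. So 13^{41} ≡ 13^{5} ≡ 25 (mod 36)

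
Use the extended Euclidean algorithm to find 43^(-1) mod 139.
Extended GCD: 43(-42) + 139(13) = 1. So 43^(-1) ≡ -42 ≡ 97 (mod 139). Verify: 43 × 97 = 4171 ≡ 1 (mod 139)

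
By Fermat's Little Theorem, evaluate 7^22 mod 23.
By Fermat's Little Theorem, 7^{22} ≡ 1 mod 23 since 23 is prime and gcd(7, 23) = 1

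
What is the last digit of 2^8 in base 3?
Using Fermat: 2^{2} ≡ 1 (mod 3). 8 ≡ 0 (mod 2). So 2^{8} ≡ 2^{0} ≡ 1 (mod 3)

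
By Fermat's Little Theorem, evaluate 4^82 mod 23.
By Fermat: 4^{22} ≡ 1 (mod 23). 82 = 3×22 + 16. So 4^{82} ≡ 4^{16} ≡ 12 (mod 23)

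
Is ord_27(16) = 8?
Powers of 16 mod 27: 16^1≡16, 16^2≡13, 16^3≡19, 16^4≡7, 16^5≡4, 16^6≡10, 16^7≡25, 16^8≡22, 16^9≡1. 16^8≡22≢1, so ord ≠ 8. No, the actual order is 9.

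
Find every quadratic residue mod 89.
Quadratic residues modulo 89: {1, 2, 4, 5, 8, 9, 10, 11, 16, 17, 18, 20, 21, 22, 25, 32, 34, 36, 39, 40, 42, 44, 45, 47, 49, 50, 53, 55, 57, 64, 67, 68, 69, 71, 72, 73, 78, 79, 80, 81, 84, 85, 87, 88}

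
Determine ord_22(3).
Powers of 3 mod 22: 3^1≡3, 3^2≡9, 3^3≡5, 3^4≡15, 3^5≡1. Order = 5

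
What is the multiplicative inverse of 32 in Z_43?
Since 43 is prime, by Fermat 32^(-1) ≡ 32^{41} ≡ 39 mod 43. Verify: 32 × 39 = 1248 ≡ 1 mod 43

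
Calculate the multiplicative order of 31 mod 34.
Powers of 31 mod 34: 31^1≡31, 31^2≡9, 31^3≡7, 31^4≡13, 31^5≡29, 31^6≡15, 31^7≡23, 31^8≡33, 31^9≡3, 31^10≡25, 31^11≡27, 31^12≡21, 31^13≡5, 31^14≡19, 31^15≡11, 31^16≡1. Order = 16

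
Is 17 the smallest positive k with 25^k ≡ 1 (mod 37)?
Powers of 25 mod 37: 25^1≡25, 25^2≡33, 25^3≡11, 25^4≡16, 25^5≡30, 25^6≡10, 25^7≡28, 25^8≡34, 25^9≡36, 25^10≡12, 25^11≡4, 25^12≡26, 25^13≡21, 25^14≡7, 25^15≡27, 25^16≡9, 25^17≡3, 25^18≡1. 25^17≡3≢1, so ord ≠ 17. No, the actual order is 18.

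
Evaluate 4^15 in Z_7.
Using Fermat: 4^{6} ≡ 1 mod 7. 15 ≡ 3 mod 6. So 4^{15} ≡ 4^{3} ≡ 1 mod 7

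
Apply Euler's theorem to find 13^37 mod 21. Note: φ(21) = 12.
By Euler: 13^{12} ≡ 1 mod 21 since gcd(13, 21) = 1. 37 = 3×12 + 1. So 13^{37} ≡ 13^{1} ≡ 13 mod 21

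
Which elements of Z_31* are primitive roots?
There are φ(30) = 8 primitive roots mod 31: {3, 11, 12, 13, 17, 21, 22, 24}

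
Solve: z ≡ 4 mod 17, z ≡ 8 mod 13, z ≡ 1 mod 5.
M = 17 × 13 × 5 = 1105. M₁ = 65, y₁ ≡ 11 mod 17. M₂ = 85, y₂ ≡ 2 mod 13. M₃ = 221, y₃ ≡ 1 mod 5. z = 4×65×11 + 8×85×2 + 1×221×1 ≡ 21 mod 1105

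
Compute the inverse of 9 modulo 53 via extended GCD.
Extended GCD: 9(6) + 53(-1) = 1. So 9^(-1) ≡ 6 mod 53. Verify: 9 × 6 = 54 ≡ 1 mod 53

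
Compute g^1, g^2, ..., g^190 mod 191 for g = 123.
123^1, 123^2, ..., 123^{190} mod 191: [123, 40, 145, 72, 70, 15, 126, 27, 74, 125, 95, 34, 171, 23, 155, 156, 88, 128, 82, 154, 33, 48, 174, 10, 84, 18, 113, 147, 127, 150, 114, 79, 167, 104, 186, 149, 182, 39, 22, 32, 116, 134, 56, 12, 139, 98, 21, 100, 76, 180, 175, 133, 124, 163, 185, 26, 142, 85, 141, 153, 101, 8, 29, 129, 14, 3, 178, 120, 53, 25, 19, 45, 187, 81, 31, 184, 94, 102, 131, 69, 83, 86, 73, 2, 55, 80, 99, 144, 140, 30, 61, 54, 148, 59, 190, 68, 151, 46, 119, 121, 176, 65, 164, 117, 66, 96, 157, 20, 168, 36, 35, 103, 63, 109, 37, 158, 143, 17, 181, 107, 173, 78, 44, 64, 41, 77, 112, 24, 87, 5, 42, 9, 152, 169, 159, 75, 57, 135, 179, 52, 93, 170, 91, 115, 11, 16, 58, 67, 28, 6, 165, 49, 106, 50, 38, 90, 183, 162, 62, 177, 188, 13, 71, 138, 166, 172, 146, 4, 110, 160, 7, 97, 89, 60, 122, 108, 105, 118, 189, 136, 111, 92, 47, 51, 161, 130, 137, 43, 132, 1]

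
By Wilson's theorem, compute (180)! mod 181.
By Wilson's theorem, (180)! ≡ -1 ≡ 180 mod 181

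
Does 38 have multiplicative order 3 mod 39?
Powers of 38 mod 39: 38^1≡38, 38^2≡1. Already 38^2≡1, so the order is 2 < 3. No, the actual order is 2.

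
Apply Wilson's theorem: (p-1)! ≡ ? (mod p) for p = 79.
By Wilson's theorem, (78)! ≡ -1 ≡ 78 (mod 79)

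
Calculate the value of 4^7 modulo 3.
Using Fermat: 4^{2} ≡ 1 (mod 3). 7 ≡ 1 (mod 2). So 4^{7} ≡ 4^{1} ≡ 1 (mod 3)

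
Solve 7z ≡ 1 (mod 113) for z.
Since 113 is prime, by Fermat 7^(-1) ≡ 7^{111} ≡ 97 (mod 113). Verify: 7 × 97 = 679 ≡ 1 (mod 113)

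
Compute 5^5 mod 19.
By repeated squaring (mod 19): 5^{1}≡5, 5^{2}≡6, 5^{4}≡17. Then 5^{5} = 5^{4+1} ≡ 17 × 5 ≡ 9 (mod 19)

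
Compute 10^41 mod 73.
By repeated squaring mod 73: 10^{1}≡10, 10^{2}≡27, 10^{4}≡72, 10^{8}≡1, 10^{16}≡1, 10^{32}≡1. Then 10^{41} = 10^{32+8+1} ≡ 1 × 1 × 10 ≡ 10 mod 73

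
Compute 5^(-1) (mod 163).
Since 163 is prime, by Fermat 5^(-1) ≡ 5^{161} ≡ 98 (mod 163). Verify: 5 × 98 = 490 ≡ 1 (mod 163)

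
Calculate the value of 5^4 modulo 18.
5^{4} = 625 ≡ 13 (mod 18)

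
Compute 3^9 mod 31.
By repeated squaring mod 31: 3^{1}≡3, 3^{2}≡9, 3^{4}≡19, 3^{8}≡20. Then 3^{9} = 3^{8+1} ≡ 20 × 3 ≡ 29 mod 31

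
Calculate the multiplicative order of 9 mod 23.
Powers of 9 mod 23: 9^1≡9, 9^2≡12, 9^3≡16, 9^4≡6, 9^5≡8, 9^6≡3, 9^7≡4, 9^8≡13, 9^9≡2, 9^10≡18, 9^11≡1. Order = 11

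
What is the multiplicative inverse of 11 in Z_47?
Since 47 is prime, by Fermat 11^(-1) ≡ 11^{45} ≡ 30 mod 47. Verify: 11 × 30 = 330 ≡ 1 mod 47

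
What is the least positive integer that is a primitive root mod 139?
g = 2. Powers: [2, 4, 8, 16, 32, 64, ...] generates all 138 non-zero residues.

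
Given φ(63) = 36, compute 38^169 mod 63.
By Euler: 38^{36} ≡ 1 (mod 63) since gcd(38, 63) = 1. 169 = 4×36 + 25. So 38^{169} ≡ 38^{25} ≡ 38 (mod 63)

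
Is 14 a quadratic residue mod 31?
By Euler's criterion: 14^{15} ≡ 1 mod 31. Since this equals 1, 14 is a QR.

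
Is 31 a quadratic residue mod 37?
By Euler's criterion: 31^{18} ≡ 36 (mod 37). Since this equals -1 (≡ 36), 31 is not a QR.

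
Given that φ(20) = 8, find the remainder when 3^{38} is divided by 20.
By Euler: 3^{8} ≡ 1 mod 20 since gcd(3, 20) = 1. 38 = 4×8 + 6. So 3^{38} ≡ 3^{6} ≡ 9 mod 20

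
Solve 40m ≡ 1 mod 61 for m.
Since 61 is prime, by Fermat 40^(-1) ≡ 40^{59} ≡ 29 mod 61. Verify: 40 × 29 = 1160 ≡ 1 mod 61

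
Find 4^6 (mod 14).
By repeated squaring (mod 14): 4^{1}≡4, 4^{2}≡2, 4^{4}≡4. Then 4^{6} = 4^{4+2} ≡ 4 × 2 ≡ 8 (mod 14)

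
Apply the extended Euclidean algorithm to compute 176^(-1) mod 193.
Extended GCD: 176(34) + 193(-31) = 1. So 176^(-1) ≡ 34 mod 193. Verify: 176 × 34 = 5984 ≡ 1 mod 193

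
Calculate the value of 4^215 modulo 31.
Using Fermat: 4^{30} ≡ 1 mod 31. 215 ≡ 5 mod 30. So 4^{215} ≡ 4^{5} ≡ 1 mod 31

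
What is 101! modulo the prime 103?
(102)! = (101)! × (102) ≡ -1 (mod 103). So (101)! ≡ -1 × (102)^(-1) ≡ (-1)×(-1) = 1 (mod 103)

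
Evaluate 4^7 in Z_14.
By repeated squaring mod 14: 4^{1}≡4, 4^{2}≡2, 4^{4}≡4. Then 4^{7} = 4^{4+2+1} ≡ 4 × 2 × 4 ≡ 4 mod 14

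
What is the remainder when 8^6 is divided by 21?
By repeated squaring mod 21: 8^{1}≡8, 8^{2}≡1, 8^{4}≡1. Then 8^{6} = 8^{4+2} ≡ 1 × 1 ≡ 1 mod 21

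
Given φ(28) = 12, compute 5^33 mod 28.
By Euler: 5^{12} ≡ 1 (mod 28) since gcd(5, 28) = 1. 33 = 2×12 + 9. So 5^{33} ≡ 5^{9} ≡ 13 (mod 28)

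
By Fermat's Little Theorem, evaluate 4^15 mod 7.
By Fermat: 4^{6} ≡ 1 (mod 7). 15 = 2×6 + 3. So 4^{15} ≡ 4^{3} ≡ 1 (mod 7)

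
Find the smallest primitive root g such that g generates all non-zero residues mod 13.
g = 2. Powers: [2, 4, 8, 3, 6, 12, 11, 9, 5, ...] generates all 12 non-zero residues.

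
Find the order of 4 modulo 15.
Powers of 4 mod 15: 4^1≡4, 4^2≡1. So the order of 4 is 2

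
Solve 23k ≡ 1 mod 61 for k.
Since 61 is prime, by Fermat 23^(-1) ≡ 23^{59} ≡ 8 mod 61. Verify: 23 × 8 = 184 ≡ 1 mod 61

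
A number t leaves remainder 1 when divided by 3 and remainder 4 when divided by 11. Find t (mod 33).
M = 3 × 11 = 33. M₁ = 11, y₁ ≡ 2 (mod 3). M₂ = 3, y₂ ≡ 4 (mod 11). t = 1×11×2 + 4×3×4 ≡ 4 (mod 33)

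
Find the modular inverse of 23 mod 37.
Since 37 is prime, by Fermat 23^(-1) ≡ 23^{35} ≡ 29 (mod 37). Verify: 23 × 29 = 667 ≡ 1 (mod 37)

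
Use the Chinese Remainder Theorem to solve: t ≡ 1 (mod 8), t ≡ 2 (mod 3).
M = 8 × 3 = 24. M₁ = 3, y₁ ≡ 3 (mod 8). M₂ = 8, y₂ ≡ 2 (mod 3). t = 1×3×3 + 2×8×2 ≡ 17 (mod 24)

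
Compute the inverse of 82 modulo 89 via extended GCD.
Extended GCD: 82(38) + 89(-35) = 1. So 82^(-1) ≡ 38 (mod 89). Verify: 82 × 38 = 3116 ≡ 1 (mod 89)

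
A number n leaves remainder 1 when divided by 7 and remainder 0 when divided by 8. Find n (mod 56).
M = 7 × 8 = 56. M₁ = 8, y₁ ≡ 1 (mod 7). M₂ = 7, y₂ ≡ 7 (mod 8). n = 1×8×1 + 0×7×7 ≡ 8 (mod 56)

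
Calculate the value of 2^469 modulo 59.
Using Fermat: 2^{58} ≡ 1 mod 59. 469 ≡ 5 mod 58. So 2^{469} ≡ 2^{5} ≡ 32 mod 59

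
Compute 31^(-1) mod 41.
Since 41 is prime, by Fermat 31^(-1) ≡ 31^{39} ≡ 4 mod 41. Verify: 31 × 4 = 124 ≡ 1 mod 41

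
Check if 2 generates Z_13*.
ord_13(2) divides 12. For each prime q|12: 2^{6}≡12, 2^{4}≡3, none ≡ 1. So 2 has order 12 and is a primitive root mod 13.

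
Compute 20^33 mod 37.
By repeated squaring mod 37: 20^{1}≡20, 20^{2}≡30, 20^{4}≡12, 20^{8}≡33, 20^{16}≡16, 20^{32}≡34. Then 20^{33} = 20^{32+1} ≡ 34 × 20 ≡ 14 mod 37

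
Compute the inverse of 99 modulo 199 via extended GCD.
Extended GCD: 99(-2) + 199(1) = 1. So 99^(-1) ≡ -2 ≡ 197 mod 199. Verify: 99 × 197 = 19503 ≡ 1 mod 199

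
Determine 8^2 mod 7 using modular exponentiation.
8^{2} = 64 ≡ 1 mod 7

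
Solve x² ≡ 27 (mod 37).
The square roots of 27 mod 37 are 8 and 29. Verify: 8² = 64 ≡ 27 (mod 37)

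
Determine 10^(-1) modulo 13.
Since 13 is prime, by Fermat 10^(-1) ≡ 10^{11} ≡ 4 (mod 13). Verify: 10 × 4 = 40 ≡ 1 (mod 13)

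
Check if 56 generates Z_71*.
ord_71(56) divides 70. For each prime q|70: 56^{35}≡70, 56^{14}≡25, 56^{10}≡48, none ≡ 1. So 56 has order 70 and is a primitive root mod 71.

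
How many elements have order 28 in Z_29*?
There are φ(29-1) = φ(28) = 12 primitive roots modulo 29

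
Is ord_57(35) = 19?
Powers of 35 mod 57: 35^1≡35, 35^2≡28, 35^3≡11, 35^4≡43, 35^5≡23, 35^6≡7, 35^7≡17, 35^8≡25, 35^9≡20, 35^10≡16, 35^11≡47, 35^12≡49, 35^13≡5, 35^14≡4, 35^15≡26, 35^16≡55, 35^17≡44, 35^18≡1. Already 35^18≡1, so the order is 18 < 19. No, the actual order is 18.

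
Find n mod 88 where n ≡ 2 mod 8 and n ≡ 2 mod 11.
M = 8 × 11 = 88. M₁ = 11, y₁ ≡ 3 mod 8. M₂ = 8, y₂ ≡ 7 mod 11. n = 2×11×3 + 2×8×7 ≡ 2 mod 88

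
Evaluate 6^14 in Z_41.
By repeated squaring mod 41: 6^{1}≡6, 6^{2}≡36, 6^{4}≡25, 6^{8}≡10. Then 6^{14} = 6^{8+4+2} ≡ 10 × 25 × 36 ≡ 21 mod 41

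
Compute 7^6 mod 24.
By repeated squaring mod 24: 7^{1}≡7, 7^{2}≡1, 7^{4}≡1. Then 7^{6} = 7^{4+2} ≡ 1 × 1 ≡ 1 mod 24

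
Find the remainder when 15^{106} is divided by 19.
By Fermat: 15^{18} ≡ 1 mod 19. 106 = 5×18 + 16. So 15^{106} ≡ 15^{16} ≡ 6 mod 19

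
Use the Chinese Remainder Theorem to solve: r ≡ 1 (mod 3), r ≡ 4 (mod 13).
M = 3 × 13 = 39. M₁ = 13, y₁ ≡ 1 (mod 3). M₂ = 3, y₂ ≡ 9 (mod 13). r = 1×13×1 + 4×3×9 ≡ 4 (mod 39)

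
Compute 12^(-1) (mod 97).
Since 97 is prime, by Fermat 12^(-1) ≡ 12^{95} ≡ 89 (mod 97). Verify: 12 × 89 = 1068 ≡ 1 (mod 97)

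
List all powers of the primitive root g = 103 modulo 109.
103^1, 103^2, ..., 103^{108} mod 109: [103, 36, 2, 97, 72, 4, 85, 35, 8, 61, 70, 16, 13, 31, 32, 26, 62, 64, 52, 15, 19, 104, 30, 38, 99, 60, 76, 89, 11, 43, 69, 22, 86, 29, 44, 63, 58, 88, 17, 7, 67, 34, 14, 25, 68, 28, 50, 27, 56, 100, 54, 3, 91, 108, 6, 73, 107, 12, 37, 105, 24, 74, 101, 48, 39, 93, 96, 78, 77, 83, 47, 45, 57, 94, 90, 5, 79, 71, 10, 49, 33, 20, 98, 66, 40, 87, 23, 80, 65, 46, 51, 21, 92, 102, 42, 75, 95, 84, 41, 81, 59, 82, 53, 9, 55, 106, 18, 1]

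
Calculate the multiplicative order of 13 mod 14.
Powers of 13 mod 14: 13^1≡13, 13^2≡1. ord_14(13) = 2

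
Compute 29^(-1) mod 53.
Since 53 is prime, by Fermat 29^(-1) ≡ 29^{51} ≡ 11 mod 53. Verify: 29 × 11 = 319 ≡ 1 mod 53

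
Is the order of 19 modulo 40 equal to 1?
Powers of 19 mod 40: 19^1≡19, 19^2≡1. 19^1≡19≢1, so ord ≠ 1. No, the actual order is 2.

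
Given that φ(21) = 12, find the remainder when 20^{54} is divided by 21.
By Euler: 20^{12} ≡ 1 mod 21 since gcd(20, 21) = 1. 54 = 4×12 + 6. So 20^{54} ≡ 20^{6} ≡ 1 mod 21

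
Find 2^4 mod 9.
2^{4} = 16 ≡ 7 mod 9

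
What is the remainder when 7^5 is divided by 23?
By repeated squaring mod 23: 7^{1}≡7, 7^{2}≡3, 7^{4}≡9. Then 7^{5} = 7^{4+1} ≡ 9 × 7 ≡ 17 mod 23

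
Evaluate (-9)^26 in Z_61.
By repeated squaring (mod 61): (-9)^{1}≡52, (-9)^{2}≡20, (-9)^{4}≡34, (-9)^{8}≡58, (-9)^{16}≡9. Then (-9)^{26} = (-9)^{16+8+2} ≡ 9 × 58 × 20 ≡ 9 (mod 61)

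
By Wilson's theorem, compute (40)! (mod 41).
By Wilson's theorem, (40)! ≡ -1 ≡ 40 (mod 41)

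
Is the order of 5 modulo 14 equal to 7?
Powers of 5 mod 14: 5^1≡5, 5^2≡11, 5^3≡13, 5^4≡9, 5^5≡3, 5^6≡1. Already 5^6≡1, so the order is 6 < 7. No, the actual order is 6.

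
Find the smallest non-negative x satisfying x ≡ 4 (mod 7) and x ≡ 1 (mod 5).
M = 7 × 5 = 35. M₁ = 5, y₁ ≡ 3 (mod 7). M₂ = 7, y₂ ≡ 3 (mod 5). x = 4×5×3 + 1×7×3 ≡ 11 (mod 35)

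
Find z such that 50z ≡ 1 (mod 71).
Since 71 is prime, by Fermat 50^(-1) ≡ 50^{69} ≡ 27 (mod 71). Verify: 50 × 27 = 1350 ≡ 1 (mod 71)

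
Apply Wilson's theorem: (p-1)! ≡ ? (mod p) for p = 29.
By Wilson's theorem, (28)! ≡ -1 ≡ 28 (mod 29)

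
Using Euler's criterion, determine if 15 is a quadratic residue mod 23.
By Euler's criterion: 15^{11} ≡ 22 (mod 23). Since this equals -1 (≡ 22), 15 is not a QR.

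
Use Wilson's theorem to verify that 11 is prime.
(10)! mod 11 = 10. Since this equals -1 mod 11, Wilson confirms 11 is prime.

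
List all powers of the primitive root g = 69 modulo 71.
69^1, 69^2, ..., 69^{70} mod 71: [69, 4, 63, 16, 39, 64, 14, 43, 56, 30, 11, 49, 44, 54, 34, 3, 65, 12, 47, 48, 46, 50, 42, 58, 26, 19, 33, 5, 61, 20, 31, 9, 53, 36, 70, 2, 67, 8, 55, 32, 7, 57, 28, 15, 41, 60, 22, 27, 17, 37, 68, 6, 59, 24, 23, 25, 21, 29, 13, 45, 52, 38, 66, 10, 51, 40, 62, 18, 35, 1]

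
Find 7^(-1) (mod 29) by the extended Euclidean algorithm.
Extended GCD: 7(-4) + 29(1) = 1. So 7^(-1) ≡ -4 ≡ 25 (mod 29). Verify: 7 × 25 = 175 ≡ 1 (mod 29)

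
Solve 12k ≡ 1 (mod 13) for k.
Since 13 is prime, by Fermat 12^(-1) ≡ 12^{11} ≡ 12 (mod 13). Verify: 12 × 12 = 144 ≡ 1 (mod 13)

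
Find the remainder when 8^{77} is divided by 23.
By Fermat: 8^{22} ≡ 1 (mod 23). 77 = 3×22 + 11. So 8^{77} ≡ 8^{11} ≡ 1 (mod 23)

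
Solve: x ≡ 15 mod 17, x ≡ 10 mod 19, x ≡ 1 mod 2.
M = 17 × 19 × 2 = 646. M₁ = 38, y₁ ≡ 13 mod 17. M₂ = 34, y₂ ≡ 14 mod 19. M₃ = 323, y₃ ≡ 1 mod 2. x = 15×38×13 + 10×34×14 + 1×323×1 ≡ 219 mod 646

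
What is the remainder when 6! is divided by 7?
By Wilson's theorem, (6)! ≡ -1 ≡ 6 mod 7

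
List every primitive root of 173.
There are φ(172) = 84 primitive roots mod 173: {2, 3, 5, 7, 8, 11, 12, 17, 18, 19, 20, 26, 27, 28, 30, 32, 39, 42, 44, 45, 46, 48, 50, 53, 58, 59, 61, 62, 63, 65, 66, 68, 69, 70, 71, 72, 74, 75, 76, 79, 82, 86, 87, 91, 94, 97, 98, 99, 101, 102, 103, 104, 105, 107, 108, 110, 111, 112, 114, 115, 120, 123, 125, 127, 128, 129, 131, 134, 141, 143, 145, 146, 147, 153, 154, 155, 156, 161, 162, 165, 166, 168, 170, 171}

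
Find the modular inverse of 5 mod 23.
Since 23 is prime, by Fermat 5^(-1) ≡ 5^{21} ≡ 14 mod 23. Verify: 5 × 14 = 70 ≡ 1 mod 23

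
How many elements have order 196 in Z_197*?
A prime p has φ(p-1) primitive roots; here φ(196) = 84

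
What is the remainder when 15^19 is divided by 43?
By repeated squaring (mod 43): 15^{1}≡15, 15^{2}≡10, 15^{4}≡14, 15^{8}≡24, 15^{16}≡17. Then 15^{19} = 15^{16+2+1} ≡ 17 × 10 × 15 ≡ 13 (mod 43)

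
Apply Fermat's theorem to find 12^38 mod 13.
By Fermat: 12^{12} ≡ 1 mod 13. 38 = 3×12 + 2. So 12^{38} ≡ 12^{2} ≡ 1 mod 13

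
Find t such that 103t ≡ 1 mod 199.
Since 199 is prime, by Fermat 103^(-1) ≡ 103^{197} ≡ 114 mod 199. Verify: 103 × 114 = 11742 ≡ 1 mod 199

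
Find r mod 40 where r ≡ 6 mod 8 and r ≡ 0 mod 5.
M = 8 × 5 = 40. M₁ = 5, y₁ ≡ 5 mod 8. M₂ = 8, y₂ ≡ 2 mod 5. r = 6×5×5 + 0×8×2 ≡ 30 mod 40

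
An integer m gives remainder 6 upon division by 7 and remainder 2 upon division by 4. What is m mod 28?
M = 7 × 4 = 28. M₁ = 4, y₁ ≡ 2 mod 7. M₂ = 7, y₂ ≡ 3 mod 4. m = 6×4×2 + 2×7×3 ≡ 6 mod 28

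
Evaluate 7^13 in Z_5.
Using Fermat: 7^{4} ≡ 1 mod 5. 13 ≡ 1 mod 4. So 7^{13} ≡ 7^{1} ≡ 2 mod 5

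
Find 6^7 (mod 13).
By repeated squaring (mod 13): 6^{1}≡6, 6^{2}≡10, 6^{4}≡9. Then 6^{7} = 6^{4+2+1} ≡ 9 × 10 × 6 ≡ 7 (mod 13)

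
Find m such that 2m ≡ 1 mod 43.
Since 43 is prime, by Fermat 2^(-1) ≡ 2^{41} ≡ 22 mod 43. Verify: 2 × 22 = 44 ≡ 1 mod 43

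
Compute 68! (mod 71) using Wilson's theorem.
(70)! = (68)! × (69) × (70) ≡ -1 (mod 71). So (68)! ≡ -1 × [(70)(69)]^(-1) ≡ 35 (mod 71)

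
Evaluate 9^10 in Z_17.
By repeated squaring mod 17: 9^{1}≡9, 9^{2}≡13, 9^{4}≡16, 9^{8}≡1. Then 9^{10} = 9^{8+2} ≡ 1 × 13 ≡ 13 mod 17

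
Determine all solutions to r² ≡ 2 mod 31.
The square roots of 2 mod 31 are 8 and 23. Verify: 8² = 64 ≡ 2 mod 31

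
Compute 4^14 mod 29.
By repeated squaring mod 29: 4^{1}≡4, 4^{2}≡16, 4^{4}≡24, 4^{8}≡25. Then 4^{14} = 4^{8+4+2} ≡ 25 × 24 × 16 ≡ 1 mod 29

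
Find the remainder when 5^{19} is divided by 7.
By Fermat: 5^{6} ≡ 1 (mod 7). 19 = 3×6 + 1. So 5^{19} ≡ 5^{1} ≡ 5 (mod 7)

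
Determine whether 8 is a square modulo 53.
By Euler's criterion: 8^{26} ≡ 52 mod 53. Since this equals -1 (≡ 52), 8 is not a QR.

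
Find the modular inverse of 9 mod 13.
Since 13 is prime, by Fermat 9^(-1) ≡ 9^{11} ≡ 3 (mod 13). Verify: 9 × 3 = 27 ≡ 1 (mod 13)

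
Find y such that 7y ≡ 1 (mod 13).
Since 13 is prime, by Fermat 7^(-1) ≡ 7^{11} ≡ 2 (mod 13). Verify: 7 × 2 = 14 ≡ 1 (mod 13)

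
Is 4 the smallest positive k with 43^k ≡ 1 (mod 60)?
Powers of 43 mod 60: 43^1≡43, 43^2≡49, 43^3≡7, 43^4≡1. First k with 43^k≡1 is k=4. Yes, ord_60(43) = 4.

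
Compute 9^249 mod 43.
Using Fermat: 9^{42} ≡ 1 (mod 43). 249 ≡ 39 (mod 42). So 9^{249} ≡ 9^{39} ≡ 21 (mod 43)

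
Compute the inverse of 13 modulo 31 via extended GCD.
Extended GCD: 13(12) + 31(-5) = 1. So 13^(-1) ≡ 12 (mod 31). Verify: 13 × 12 = 156 ≡ 1 (mod 31)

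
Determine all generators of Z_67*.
There are φ(66) = 20 primitive roots mod 67: {2, 7, 11, 12, 13, 18, 20, 28, 31, 32, 34, 41, 44, 46, 48, 50, 51, 57, 61, 63}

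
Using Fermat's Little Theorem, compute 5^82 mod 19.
By Fermat: 5^{18} ≡ 1 (mod 19). 82 = 4×18 + 10. So 5^{82} ≡ 5^{10} ≡ 5 (mod 19)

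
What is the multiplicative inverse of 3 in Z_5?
Since 5 is prime, by Fermat 3^(-1) ≡ 3^{3} ≡ 2 mod 5. Verify: 3 × 2 = 6 ≡ 1 mod 5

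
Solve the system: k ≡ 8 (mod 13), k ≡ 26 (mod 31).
M = 13 × 31 = 403. M₁ = 31, y₁ ≡ 8 (mod 13). M₂ = 13, y₂ ≡ 12 (mod 31). k = 8×31×8 + 26×13×12 ≡ 398 (mod 403)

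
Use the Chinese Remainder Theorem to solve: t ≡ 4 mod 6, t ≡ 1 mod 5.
M = 6 × 5 = 30. M₁ = 5, y₁ ≡ 5 mod 6. M₂ = 6, y₂ ≡ 1 mod 5. t = 4×5×5 + 1×6×1 ≡ 16 mod 30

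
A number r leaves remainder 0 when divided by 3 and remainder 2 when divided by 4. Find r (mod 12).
M = 3 × 4 = 12. M₁ = 4, y₁ ≡ 1 (mod 3). M₂ = 3, y₂ ≡ 3 (mod 4). r = 0×4×1 + 2×3×3 ≡ 6 (mod 12)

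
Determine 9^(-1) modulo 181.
Since 181 is prime, by Fermat 9^(-1) ≡ 9^{179} ≡ 161 mod 181. Verify: 9 × 161 = 1449 ≡ 1 mod 181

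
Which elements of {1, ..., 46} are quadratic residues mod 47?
Squares in Z_47*: {1, 2, 3, 4, 6, 7, 8, 9, 12, 14, 16, 17, 18, 21, 24, 25, 27, 28, 32, 34, 36, 37, 42}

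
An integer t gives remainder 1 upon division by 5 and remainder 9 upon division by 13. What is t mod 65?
M = 5 × 13 = 65. M₁ = 13, y₁ ≡ 2 mod 5. M₂ = 5, y₂ ≡ 8 mod 13. t = 1×13×2 + 9×5×8 ≡ 61 mod 65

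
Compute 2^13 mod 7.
Using Fermat: 2^{6} ≡ 1 mod 7. 13 ≡ 1 mod 6. So 2^{13} ≡ 2^{1} ≡ 2 mod 7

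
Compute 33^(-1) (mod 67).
Since 67 is prime, by Fermat 33^(-1) ≡ 33^{65} ≡ 65 (mod 67). Verify: 33 × 65 = 2145 ≡ 1 (mod 67)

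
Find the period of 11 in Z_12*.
Powers of 11 mod 12: 11^1≡11, 11^2≡1. ord_12(11) = 2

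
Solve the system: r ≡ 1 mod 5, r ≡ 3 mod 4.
M = 5 × 4 = 20. M₁ = 4, y₁ ≡ 4 mod 5. M₂ = 5, y₂ ≡ 1 mod 4. r = 1×4×4 + 3×5×1 ≡ 11 mod 20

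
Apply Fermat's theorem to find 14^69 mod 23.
By Fermat: 14^{22} ≡ 1 mod 23. 69 = 3×22 + 3. So 14^{69} ≡ 14^{3} ≡ 7 mod 23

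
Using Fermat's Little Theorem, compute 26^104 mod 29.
By Fermat: 26^{28} ≡ 1 mod 29. 104 = 3×28 + 20. So 26^{104} ≡ 26^{20} ≡ 25 mod 29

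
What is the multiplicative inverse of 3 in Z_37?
Since 37 is prime, by Fermat 3^(-1) ≡ 3^{35} ≡ 25 mod 37. Verify: 3 × 25 = 75 ≡ 1 mod 37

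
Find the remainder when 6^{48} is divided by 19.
By Fermat: 6^{18} ≡ 1 mod 19. 48 = 2×18 + 12. So 6^{48} ≡ 6^{12} ≡ 7 mod 19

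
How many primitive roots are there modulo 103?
A prime p has φ(p-1) primitive roots; here φ(102) = 32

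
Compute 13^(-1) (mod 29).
Since 29 is prime, by Fermat 13^(-1) ≡ 13^{27} ≡ 9 (mod 29). Verify: 13 × 9 = 117 ≡ 1 (mod 29)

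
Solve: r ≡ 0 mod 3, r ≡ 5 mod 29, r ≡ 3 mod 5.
M = 3 × 29 × 5 = 435. M₁ = 145, y₁ ≡ 1 mod 3. M₂ = 15, y₂ ≡ 2 mod 29. M₃ = 87, y₃ ≡ 3 mod 5. r = 0×145×1 + 5×15×2 + 3×87×3 ≡ 63 mod 435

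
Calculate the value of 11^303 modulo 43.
Using Fermat: 11^{42} ≡ 1 mod 43. 303 ≡ 9 mod 42. So 11^{303} ≡ 11^{9} ≡ 35 mod 43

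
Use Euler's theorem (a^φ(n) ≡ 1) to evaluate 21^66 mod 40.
By Euler: 21^{16} ≡ 1 mod 40 since gcd(21, 40) = 1. 66 = 4×16 + 2. So 21^{66} ≡ 21^{2} ≡ 1 mod 40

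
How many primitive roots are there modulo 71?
Number of primitive roots mod 71 = φ(p-1) = φ(70) = 24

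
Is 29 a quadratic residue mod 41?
By Euler's criterion: 29^{20} ≡ 40 (mod 41). Since this equals -1 (≡ 40), 29 is not a QR.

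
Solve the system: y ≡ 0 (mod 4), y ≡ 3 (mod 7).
M = 4 × 7 = 28. M₁ = 7, y₁ ≡ 3 (mod 4). M₂ = 4, y₂ ≡ 2 (mod 7). y = 0×7×3 + 3×4×2 ≡ 24 (mod 28)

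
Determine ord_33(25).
Powers of 25 mod 33: 25^1≡25, 25^2≡31, 25^3≡16, 25^4≡4, 25^5≡1. So the order of 25 is 5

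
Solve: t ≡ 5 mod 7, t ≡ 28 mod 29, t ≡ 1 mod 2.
M = 7 × 29 × 2 = 406. M₁ = 58, y₁ ≡ 4 mod 7. M₂ = 14, y₂ ≡ 27 mod 29. M₃ = 203, y₃ ≡ 1 mod 2. t = 5×58×4 + 28×14×27 + 1×203×1 ≡ 173 mod 406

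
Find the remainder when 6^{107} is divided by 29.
By Fermat: 6^{28} ≡ 1 (mod 29). 107 = 3×28 + 23. So 6^{107} ≡ 6^{23} ≡ 22 (mod 29)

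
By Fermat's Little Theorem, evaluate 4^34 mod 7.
By Fermat: 4^{6} ≡ 1 mod 7. 34 = 5×6 + 4. So 4^{34} ≡ 4^{4} ≡ 4 mod 7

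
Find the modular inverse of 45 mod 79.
Since 79 is prime, by Fermat 45^(-1) ≡ 45^{77} ≡ 72 (mod 79). Verify: 45 × 72 = 3240 ≡ 1 (mod 79)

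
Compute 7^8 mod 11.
By repeated squaring mod 11: 7^{1}≡7, 7^{2}≡5, 7^{4}≡3, 7^{8}≡9. So 7^{8} ≡ 9 mod 11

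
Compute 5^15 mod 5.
By repeated squaring mod 5: 5^{1}≡0, 5^{2}≡0, 5^{4}≡0, 5^{8}≡0. Then 5^{15} = 5^{8+4+2+1} ≡ 0 × 0 × 0 × 0 ≡ 0 mod 5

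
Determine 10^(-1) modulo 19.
Since 19 is prime, by Fermat 10^(-1) ≡ 10^{17} ≡ 2 mod 19. Verify: 10 × 2 = 20 ≡ 1 mod 19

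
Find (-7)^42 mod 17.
Using Fermat: (-7)^{16} ≡ 1 mod 17. 42 ≡ 10 mod 16. So (-7)^{42} ≡ (-7)^{10} ≡ 2 mod 17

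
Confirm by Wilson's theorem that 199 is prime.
(198)! mod 199 = 198. Since this equals -1 mod 199, Wilson confirms 199 is prime.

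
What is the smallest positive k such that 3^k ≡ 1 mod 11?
Powers of 3 mod 11: 3^1≡3, 3^2≡9, 3^3≡5, 3^4≡4, 3^5≡1. So the order of 3 is 5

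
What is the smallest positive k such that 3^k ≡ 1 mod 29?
Powers of 3 mod 29: 3^1≡3, 3^2≡9, 3^3≡27, 3^4≡23, 3^5≡11, 3^6≡4, 3^7≡12, 3^8≡7, 3^9≡21, 3^10≡5, 3^11≡15, 3^12≡16, 3^13≡19, 3^14≡28, 3^15≡26, 3^16≡20, 3^17≡2, 3^18≡6, 3^19≡18, 3^20≡25, 3^21≡17, 3^22≡22, 3^23≡8, 3^24≡24, 3^25≡14, 3^26≡13, 3^27≡10, 3^28≡1. So the order of 3 is 28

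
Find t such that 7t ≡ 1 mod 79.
Since 79 is prime, by Fermat 7^(-1) ≡ 7^{77} ≡ 34 mod 79. Verify: 7 × 34 = 238 ≡ 1 mod 79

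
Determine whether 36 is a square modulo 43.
By Euler's criterion: 36^{21} ≡ 1 mod 43. Since this equals 1, 36 is a QR.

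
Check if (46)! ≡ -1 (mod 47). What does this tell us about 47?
(46)! mod 47 = 46. Since this equals -1 (mod 47), Wilson confirms 47 is prime.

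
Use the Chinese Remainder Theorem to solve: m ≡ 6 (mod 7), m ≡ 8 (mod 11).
M = 7 × 11 = 77. M₁ = 11, y₁ ≡ 2 (mod 7). M₂ = 7, y₂ ≡ 8 (mod 11). m = 6×11×2 + 8×7×8 ≡ 41 (mod 77)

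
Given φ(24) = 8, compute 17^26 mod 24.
By Euler: 17^{8} ≡ 1 (mod 24) since gcd(17, 24) = 1. 26 = 3×8 + 2. So 17^{26} ≡ 17^{2} ≡ 1 (mod 24)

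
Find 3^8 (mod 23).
By repeated squaring (mod 23): 3^{1}≡3, 3^{2}≡9, 3^{4}≡12, 3^{8}≡6. So 3^{8} ≡ 6 (mod 23)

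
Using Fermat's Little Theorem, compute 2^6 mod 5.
By Fermat: 2^{4} ≡ 1 (mod 5). So 2^{6} = 2^{4} · 2^{2} ≡ 2^{2} ≡ 4 (mod 5)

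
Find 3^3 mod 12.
3^{3} = 27 ≡ 3 mod 12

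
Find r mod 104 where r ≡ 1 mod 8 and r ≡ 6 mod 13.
M = 8 × 13 = 104. M₁ = 13, y₁ ≡ 5 mod 8. M₂ = 8, y₂ ≡ 5 mod 13. r = 1×13×5 + 6×8×5 ≡ 97 mod 104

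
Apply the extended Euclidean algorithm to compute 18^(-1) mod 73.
Extended GCD: 18(-4) + 73(1) = 1. So 18^(-1) ≡ -4 ≡ 69 mod 73. Verify: 18 × 69 = 1242 ≡ 1 mod 73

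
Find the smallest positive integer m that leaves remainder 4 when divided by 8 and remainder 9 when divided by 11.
M = 8 × 11 = 88. M₁ = 11, y₁ ≡ 3 mod 8. M₂ = 8, y₂ ≡ 7 mod 11. m = 4×11×3 + 9×8×7 ≡ 20 mod 88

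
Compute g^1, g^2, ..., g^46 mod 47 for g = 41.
41^1, 41^2, ..., 41^{46} mod 47: [41, 36, 19, 27, 26, 32, 43, 24, 44, 18, 33, 37, 13, 16, 45, 12, 22, 9, 40, 42, 30, 8, 46, 6, 11, 28, 20, 21, 15, 4, 23, 3, 29, 14, 10, 34, 31, 2, 35, 25, 38, 7, 5, 17, 39, 1]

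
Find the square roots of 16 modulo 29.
The square roots of 16 mod 29 are 25 and 4. Verify: 25² = 625 ≡ 16 mod 29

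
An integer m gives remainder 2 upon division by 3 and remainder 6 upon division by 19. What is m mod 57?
M = 3 × 19 = 57. M₁ = 19, y₁ ≡ 1 mod 3. M₂ = 3, y₂ ≡ 13 mod 19. m = 2×19×1 + 6×3×13 ≡ 44 mod 57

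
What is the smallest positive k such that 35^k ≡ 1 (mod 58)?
Powers of 35 mod 58: 35^1≡35, 35^2≡7, 35^3≡13, 35^4≡49, 35^5≡33, 35^6≡53, 35^7≡57, 35^8≡23, 35^9≡51, 35^10≡45, 35^11≡9, 35^12≡25, 35^13≡5, 35^14≡1. So the order of 35 is 14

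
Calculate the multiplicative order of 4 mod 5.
Powers of 4 mod 5: 4^1≡4, 4^2≡1. So the order of 4 is 2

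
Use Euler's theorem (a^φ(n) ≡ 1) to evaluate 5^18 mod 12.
By Euler: 5^{4} ≡ 1 (mod 12) since gcd(5, 12) = 1. 18 = 4×4 + 2. So 5^{18} ≡ 5^{2} ≡ 1 (mod 12)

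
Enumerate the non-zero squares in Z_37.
Squares in Z_37*: {1, 3, 4, 7, 9, 10, 11, 12, 16, 21, 25, 26, 27, 28, 30, 33, 34, 36}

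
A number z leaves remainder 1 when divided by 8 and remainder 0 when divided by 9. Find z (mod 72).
M = 8 × 9 = 72. M₁ = 9, y₁ ≡ 1 (mod 8). M₂ = 8, y₂ ≡ 8 (mod 9). z = 1×9×1 + 0×8×8 ≡ 9 (mod 72)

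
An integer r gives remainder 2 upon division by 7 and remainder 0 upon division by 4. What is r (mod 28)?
M = 7 × 4 = 28. M₁ = 4, y₁ ≡ 2 (mod 7). M₂ = 7, y₂ ≡ 3 (mod 4). r = 2×4×2 + 0×7×3 ≡ 16 (mod 28)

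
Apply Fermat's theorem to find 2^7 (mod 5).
By Fermat: 2^{4} ≡ 1 (mod 5). So 2^{7} = 2^{4} · 2^{3} ≡ 2^{3} ≡ 3 (mod 5)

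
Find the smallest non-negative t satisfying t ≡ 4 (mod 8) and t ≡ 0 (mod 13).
M = 8 × 13 = 104. M₁ = 13, y₁ ≡ 5 (mod 8). M₂ = 8, y₂ ≡ 5 (mod 13). t = 4×13×5 + 0×8×5 ≡ 52 (mod 104)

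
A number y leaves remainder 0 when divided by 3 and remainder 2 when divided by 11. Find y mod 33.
M = 3 × 11 = 33. M₁ = 11, y₁ ≡ 2 mod 3. M₂ = 3, y₂ ≡ 4 mod 11. y = 0×11×2 + 2×3×4 ≡ 24 mod 33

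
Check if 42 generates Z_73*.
ord_73(42) divides 72. For each prime q|72: 42^{36}≡72, 42^{24}≡64, none ≡ 1. So 42 has order 72 and is a primitive root mod 73.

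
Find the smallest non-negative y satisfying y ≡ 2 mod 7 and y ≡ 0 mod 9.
M = 7 × 9 = 63. M₁ = 9, y₁ ≡ 4 mod 7. M₂ = 7, y₂ ≡ 4 mod 9. y = 2×9×4 + 0×7×4 ≡ 9 mod 63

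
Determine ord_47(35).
Powers of 35 mod 47: 35^1≡35, 35^2≡3, 35^3≡11, 35^4≡9, 35^5≡33, 35^6≡27, 35^7≡5, 35^8≡34, 35^9≡15, 35^10≡8, 35^11≡45, 35^12≡24, 35^13≡41, 35^14≡25, 35^15≡29, 35^16≡28, 35^17≡40, 35^18≡37, 35^19≡26, 35^20≡17, 35^21≡31, 35^22≡4, 35^23≡46, 35^24≡12, 35^25≡44, 35^26≡36, 35^27≡38, 35^28≡14, 35^29≡20, 35^30≡42, 35^31≡13, 35^32≡32, 35^33≡39, 35^34≡2, 35^35≡23, 35^36≡6, 35^37≡22, 35^38≡18, 35^39≡19, 35^40≡7, 35^41≡10, 35^42≡21, 35^43≡30, 35^44≡16, 35^45≡43, 35^46≡1. So the order of 35 is 46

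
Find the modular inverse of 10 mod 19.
Since 19 is prime, by Fermat 10^(-1) ≡ 10^{17} ≡ 2 (mod 19). Verify: 10 × 2 = 20 ≡ 1 (mod 19)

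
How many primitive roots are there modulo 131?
A prime p has φ(p-1) primitive roots; here φ(130) = 48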